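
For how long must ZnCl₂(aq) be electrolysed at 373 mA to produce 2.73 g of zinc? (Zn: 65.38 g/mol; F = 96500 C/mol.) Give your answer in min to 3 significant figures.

360 min

n(Zn) = 2.73 / 65.38 = 0.04176 mol
Zn²⁺ + 2e⁻ → Zn, so n(e⁻) = 2 × 0.04176 = 0.08352 mol
Q = 0.08352 × 96500 = 8060 C
t = Q / I = 8060 / 0.373 = 21610 s = 360 min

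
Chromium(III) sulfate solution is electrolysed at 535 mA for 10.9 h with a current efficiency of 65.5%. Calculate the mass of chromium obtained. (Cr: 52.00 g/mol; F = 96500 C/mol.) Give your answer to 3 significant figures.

Q = 0.535 × 39240 = 20990 C
n(e⁻) = 20990 / 96500 = 0.2175 mol
Cr³⁺ + 3e⁻ → Cr, so theoretical m(Cr) = 0.07250 × 52.00 = 3.770 g
Actual mass = 65.5% × 3.770 = 2.47 g

2.47 g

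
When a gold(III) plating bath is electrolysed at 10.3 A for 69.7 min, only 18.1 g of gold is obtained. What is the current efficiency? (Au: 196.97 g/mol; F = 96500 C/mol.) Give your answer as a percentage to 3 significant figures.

61.8%

Q = 10.3 × 4182 = 43070 C
n(e⁻) = 43070 / 96500 = 0.4463 mol
Au³⁺ + 3e⁻ → Au, so theoretical n(Au) = 0.1488 mol → 29.31 g
Efficiency = 18.1 / 29.31 = 0.6175 = 61.8%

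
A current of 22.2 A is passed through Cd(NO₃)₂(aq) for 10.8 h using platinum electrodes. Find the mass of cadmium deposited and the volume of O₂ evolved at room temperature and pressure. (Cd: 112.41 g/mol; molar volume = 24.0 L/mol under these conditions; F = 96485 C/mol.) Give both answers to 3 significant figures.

503 g Cd; 53.7 L O₂

Q = 22.2 × 38880 = 8.631×10^5 C; n(e⁻) = 8.631×10^5 / 96485 = 8.945 mol
Cathode: Cd²⁺ + 2e⁻ → Cd → n(Cd) = 8.945/2 = 4.473 mol → 503 g
Anode: 2H₂O → O₂ + 4H⁺ + 4e⁻ → n(O₂) = 8.945/4 = 2.236 mol → 53.7 L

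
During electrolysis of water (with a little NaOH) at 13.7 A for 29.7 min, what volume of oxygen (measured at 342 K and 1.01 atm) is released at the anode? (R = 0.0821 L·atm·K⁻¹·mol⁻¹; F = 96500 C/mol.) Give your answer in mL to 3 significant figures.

Charge passed = 13.7 × 1782 = 24410 C
n(e⁻) = Q/F = 24410/96500 = 0.2530 mol
2H₂O → O₂ + 4H⁺ + 4e⁻, so n(O₂) = 0.2530 / 4 = 0.06325 mol
V = nRT/P = 0.06325 × 0.0821 × 342 / 1.01 = 1.758 L
= 1760 mL

1760 mL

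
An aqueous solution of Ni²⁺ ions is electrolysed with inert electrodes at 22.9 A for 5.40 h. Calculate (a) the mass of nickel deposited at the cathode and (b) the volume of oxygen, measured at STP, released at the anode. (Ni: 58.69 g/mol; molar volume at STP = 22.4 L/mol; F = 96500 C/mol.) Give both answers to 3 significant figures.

Q = 22.9 × 19440 = 4.452×10^5 C; n(e⁻) = 4.452×10^5 / 96500 = 4.613 mol
Cathode: Ni²⁺ + 2e⁻ → Ni → n(Ni) = 4.613/2 = 2.307 mol → 135 g
Anode: 2H₂O → O₂ + 4H⁺ + 4e⁻ → n(O₂) = 4.613/4 = 1.153 mol → 25.8 L

135 g Ni; 25.8 L O₂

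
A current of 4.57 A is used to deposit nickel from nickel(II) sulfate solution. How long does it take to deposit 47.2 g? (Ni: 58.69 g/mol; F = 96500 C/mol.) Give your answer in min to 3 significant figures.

n(Ni) = 47.2 / 58.69 = 0.8042 mol
Ni²⁺ + 2e⁻ → Ni, so n(e⁻) = 2 × 0.8042 = 1.608 mol
Q = 1.608 × 96500 = 1.552×10^5 C
t = Q / I = 1.552×10^5 / 4.57 = 33960 s = 566 min

566 min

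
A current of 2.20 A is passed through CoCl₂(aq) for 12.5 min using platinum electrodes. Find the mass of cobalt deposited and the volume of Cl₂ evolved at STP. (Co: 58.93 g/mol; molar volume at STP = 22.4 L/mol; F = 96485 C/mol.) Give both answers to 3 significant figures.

Q = 2.20 × 750 = 1650 C; n(e⁻) = 1650 / 96485 = 0.01710 mol
Cathode: Co²⁺ + 2e⁻ → Co → n(Co) = 0.01710/2 = 0.008550 mol → 0.504 g
Anode: 2Cl⁻ → Cl₂ + 2e⁻ → n(Cl₂) = 0.01710/2 = 0.008550 mol → 0.192 L

0.504 g Co; 0.192 L Cl₂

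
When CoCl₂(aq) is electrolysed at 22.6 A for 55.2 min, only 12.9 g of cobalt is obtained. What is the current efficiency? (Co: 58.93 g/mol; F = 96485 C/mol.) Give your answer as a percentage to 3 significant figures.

Q = 22.6 × 3312 = 74850 C
n(e⁻) = 74850 / 96485 = 0.7758 mol
Co²⁺ + 2e⁻ → Co, so theoretical n(Co) = 0.3879 mol → 22.86 g
Efficiency = 12.9 / 22.86 = 0.5643 = 56.4%

56.4%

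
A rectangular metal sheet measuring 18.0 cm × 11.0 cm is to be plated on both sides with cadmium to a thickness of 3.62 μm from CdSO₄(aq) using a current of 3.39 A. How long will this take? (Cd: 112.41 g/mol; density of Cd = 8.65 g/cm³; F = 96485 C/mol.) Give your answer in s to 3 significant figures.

Plated area = 2 × 18.0 × 11.0 = 396.0 cm²
Volume = 396.0 × 3.62×10⁻⁴ cm = 0.1434 cm³
m(Cd) = 0.1434 × 8.65 = 1.240 g
n(Cd) = 1.240 / 112.41 = 0.01103 mol; n(e⁻) = 2 × 0.01103 = 0.02206 mol
Q = 0.02206 × 96485 = 2128 C
t = 2128 / 3.39 = 627.7 s

628 s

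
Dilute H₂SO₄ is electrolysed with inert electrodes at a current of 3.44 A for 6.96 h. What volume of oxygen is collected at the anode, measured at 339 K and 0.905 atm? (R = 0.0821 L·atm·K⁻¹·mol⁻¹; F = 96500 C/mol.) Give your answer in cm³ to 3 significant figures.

6870 cm³

Q = 3.44 A × 25056 s = 86190 C
n(e⁻) = Q/F = 86190/96500 = 0.8932 mol
2H₂O → O₂ + 4H⁺ + 4e⁻, so n(O₂) = 0.8932 / 4 = 0.2233 mol
V = nRT/P = 0.2233 × 0.0821 × 339 / 0.905 = 6.867 L
= 6870 cm³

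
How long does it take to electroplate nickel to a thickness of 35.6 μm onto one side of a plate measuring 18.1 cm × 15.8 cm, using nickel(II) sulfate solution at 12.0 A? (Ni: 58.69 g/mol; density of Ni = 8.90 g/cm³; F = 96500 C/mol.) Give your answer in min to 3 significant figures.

41.4 min

Plated area = 18.1 × 15.8 = 286.0 cm²
Volume = 286.0 × 35.6×10⁻⁴ cm = 1.018 cm³
m(Ni) = 1.018 × 8.90 = 9.060 g
n(Ni) = 9.060 / 58.69 = 0.1544 mol; n(e⁻) = 2 × 0.1544 = 0.3088 mol
Q = 0.3088 × 96500 = 29800 C
t = 29800 / 12.0 = 2483 s = 41.4 min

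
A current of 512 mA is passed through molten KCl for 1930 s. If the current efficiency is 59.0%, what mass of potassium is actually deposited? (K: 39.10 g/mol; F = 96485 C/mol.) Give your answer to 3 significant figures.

Q = 0.512 × 1930 = 988.2 C
n(e⁻) = 988.2 / 96485 = 0.01024 mol
K⁺ + e⁻ → K, so theoretical m(K) = 0.01024 × 39.10 = 0.4004 g
Actual mass = 59.0% × 0.4004 = 0.236 g

0.236 g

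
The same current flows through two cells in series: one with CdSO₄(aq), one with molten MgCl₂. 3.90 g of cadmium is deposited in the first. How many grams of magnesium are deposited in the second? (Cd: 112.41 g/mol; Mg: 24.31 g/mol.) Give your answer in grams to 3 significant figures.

n(Cd) = 3.90 / 112.41 = 0.03469 mol
Cd²⁺ + 2e⁻ → Cd, so n(e⁻) = 2 × 0.03469 = 0.06938 mol
Since the cells are in series, n(e⁻) in the Mg cell is also 0.06938 mol.
Mg²⁺ + 2e⁻ → Mg, so n(Mg) = 0.06938 / 2 = 0.03469 mol
m(Mg) = 0.03469 × 24.31 = 0.843 g

0.843 g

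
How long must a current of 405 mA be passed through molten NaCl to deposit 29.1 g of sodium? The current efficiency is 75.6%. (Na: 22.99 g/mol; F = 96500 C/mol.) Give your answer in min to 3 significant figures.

n(Na) = 29.1 / 22.99 = 1.266 mol
Na⁺ + e⁻ → Na, so n(e⁻) = 1.266 mol
Q = 1.266 × 96500 / 0.756 = 1.616×10^5 C
t = Q / I = 1.616×10^5 / 0.405 = 3.990×10^5 s = 6650 min

6650 min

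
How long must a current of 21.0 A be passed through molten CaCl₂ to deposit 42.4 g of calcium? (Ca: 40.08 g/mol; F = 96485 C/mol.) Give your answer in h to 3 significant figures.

n(Ca) = 42.4 / 40.08 = 1.058 mol
Ca²⁺ + 2e⁻ → Ca, so n(e⁻) = 2 × 1.058 = 2.116 mol
Q = 2.116 × 96485 = 2.042×10^5 C
t = Q / I = 2.042×10^5 / 21.0 = 9724 s = 2.70 h

2.70 h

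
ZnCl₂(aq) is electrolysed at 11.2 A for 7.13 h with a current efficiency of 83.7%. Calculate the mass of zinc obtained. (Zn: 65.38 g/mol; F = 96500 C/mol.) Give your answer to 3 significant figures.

Q = 11.2 × 25668 = 2.875×10^5 C
n(e⁻) = 2.875×10^5 / 96500 = 2.979 mol
Zn²⁺ + 2e⁻ → Zn, so theoretical m(Zn) = 1.490 × 65.38 = 97.42 g
Actual mass = 83.7% × 97.42 = 81.5 g

81.5 g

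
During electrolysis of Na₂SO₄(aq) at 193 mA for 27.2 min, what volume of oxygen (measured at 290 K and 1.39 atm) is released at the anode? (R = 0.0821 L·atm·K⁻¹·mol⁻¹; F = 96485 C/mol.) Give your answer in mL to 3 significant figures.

14.0 mL

Q = It = 0.193 × 1632 = 315.0 C
n(e⁻) = Q/F = 315.0/96485 = 0.003265 mol
2H₂O → O₂ + 4H⁺ + 4e⁻, so n(O₂) = 0.003265 / 4 = 8.163×10^-4 mol
V = nRT/P = 8.163×10^-4 × 0.0821 × 290 / 1.39 = 0.01398 L
= 14.0 mL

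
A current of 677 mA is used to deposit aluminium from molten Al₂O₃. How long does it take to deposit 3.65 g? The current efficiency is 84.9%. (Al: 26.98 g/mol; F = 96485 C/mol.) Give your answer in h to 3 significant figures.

n(Al) = 3.65 / 26.98 = 0.1353 mol
Al³⁺ + 3e⁻ → Al, so n(e⁻) = 3 × 0.1353 = 0.4059 mol
Q = 0.4059 × 96485 / 0.849 = 46130 C
t = Q / I = 46130 / 0.677 = 68140 s = 18.9 h

18.9 h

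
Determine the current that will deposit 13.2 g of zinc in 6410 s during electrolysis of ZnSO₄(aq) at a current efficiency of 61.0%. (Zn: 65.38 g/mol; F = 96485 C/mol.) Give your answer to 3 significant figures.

n(Zn) = 13.2 / 65.38 = 0.2019 mol
Zn²⁺ + 2e⁻ → Zn, so n(e⁻) = 2 × 0.2019 = 0.4038 mol
Q = 0.4038 × 96485 / 0.610 = 63870 C
I = Q / t = 63870 / 6410 s = 9.96 A

9.96 A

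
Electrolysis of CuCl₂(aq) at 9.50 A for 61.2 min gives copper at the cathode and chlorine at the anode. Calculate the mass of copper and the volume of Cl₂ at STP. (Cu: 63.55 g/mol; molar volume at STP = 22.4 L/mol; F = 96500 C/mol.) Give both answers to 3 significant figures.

Q = 9.50 × 3672 = 34880 C; n(e⁻) = 34880 / 96500 = 0.3615 mol
Cathode: Cu²⁺ + 2e⁻ → Cu → n(Cu) = 0.3615/2 = 0.1808 mol → 11.5 g
Anode: 2Cl⁻ → Cl₂ + 2e⁻ → n(Cl₂) = 0.3615/2 = 0.1808 mol → 4.05 L

11.5 g Cu; 4.05 L Cl₂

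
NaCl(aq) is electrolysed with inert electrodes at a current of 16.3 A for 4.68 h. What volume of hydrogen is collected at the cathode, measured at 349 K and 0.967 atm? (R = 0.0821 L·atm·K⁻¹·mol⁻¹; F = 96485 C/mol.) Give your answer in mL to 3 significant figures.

42200 mL

Q = 16.3 A × 16848 s = 2.746×10^5 C
Moles of electrons = 2.746×10^5 / 96485 = 2.846 mol
2H⁺ + 2e⁻ → H₂, so n(H₂) = 2.846 / 2 = 1.423 mol
V = nRT/P = 1.423 × 0.0821 × 349 / 0.967 = 42.16 L
= 42200 mL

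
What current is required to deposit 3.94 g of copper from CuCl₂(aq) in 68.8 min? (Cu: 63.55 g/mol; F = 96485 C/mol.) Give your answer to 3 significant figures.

n(Cu) = 3.94 / 63.55 = 0.06200 mol
Cu²⁺ + 2e⁻ → Cu, so n(e⁻) = 2 × 0.06200 = 0.1240 mol
Q = 0.1240 × 96485 = 11960 C
I = Q / t = 11960 / 4128 s = 2.90 A

2.90 A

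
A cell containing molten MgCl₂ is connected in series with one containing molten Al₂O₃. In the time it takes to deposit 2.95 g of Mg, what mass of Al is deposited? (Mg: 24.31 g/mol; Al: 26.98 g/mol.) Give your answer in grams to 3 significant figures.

2.18 g

n(Mg) = 2.95 / 24.31 = 0.1213 mol
Mg²⁺ + 2e⁻ → Mg, so n(e⁻) = 2 × 0.1213 = 0.2426 mol
The cells are in series, so the same charge (and hence the same n(e⁻) = 0.2426 mol) passes through both.
Al³⁺ + 3e⁻ → Al, so n(Al) = 0.2426 / 3 = 0.08087 mol
m(Al) = 0.08087 × 26.98 = 2.18 g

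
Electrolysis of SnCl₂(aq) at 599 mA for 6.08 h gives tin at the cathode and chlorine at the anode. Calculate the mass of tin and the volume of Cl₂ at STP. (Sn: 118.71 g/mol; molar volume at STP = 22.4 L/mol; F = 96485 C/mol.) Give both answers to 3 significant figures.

Q = 0.599 × 21888 = 13110 C; n(e⁻) = 13110 / 96485 = 0.1359 mol
Cathode: Sn²⁺ + 2e⁻ → Sn → n(Sn) = 0.1359/2 = 0.06795 mol → 8.07 g
Anode: 2Cl⁻ → Cl₂ + 2e⁻ → n(Cl₂) = 0.1359/2 = 0.06795 mol → 1.52 L

8.07 g Sn; 1.52 L Cl₂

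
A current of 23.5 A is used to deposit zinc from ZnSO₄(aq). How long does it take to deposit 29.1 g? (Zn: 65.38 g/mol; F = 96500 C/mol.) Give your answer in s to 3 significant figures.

3660 s

n(Zn) = 29.1 / 65.38 = 0.4451 mol
Zn²⁺ + 2e⁻ → Zn, so n(e⁻) = 2 × 0.4451 = 0.8902 mol
Q = 0.8902 × 96500 = 85900 C
t = Q / I = 85900 / 23.5 = 3655 s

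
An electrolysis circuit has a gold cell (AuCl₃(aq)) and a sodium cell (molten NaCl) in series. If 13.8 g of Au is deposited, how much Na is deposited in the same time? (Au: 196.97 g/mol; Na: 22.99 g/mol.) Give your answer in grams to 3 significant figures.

4.83 g

n(Au) = 13.8 / 196.97 = 0.07006 mol
Au³⁺ + 3e⁻ → Au, so n(e⁻) = 3 × 0.07006 = 0.2102 mol
Since the cells are in series, n(e⁻) in the Na cell is also 0.2102 mol.
Na⁺ + e⁻ → Na, so n(Na) = 0.2102 mol
m(Na) = 0.2102 × 22.99 = 4.83 g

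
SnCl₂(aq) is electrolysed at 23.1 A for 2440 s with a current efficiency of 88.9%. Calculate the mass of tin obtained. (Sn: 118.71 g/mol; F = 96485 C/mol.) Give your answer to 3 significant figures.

Q = 23.1 × 2440 = 56360 C
n(e⁻) = 56360 / 96485 = 0.5841 mol
Sn²⁺ + 2e⁻ → Sn, so theoretical m(Sn) = 0.2921 × 118.71 = 34.68 g
Actual mass = 88.9% × 34.68 = 30.8 g

30.8 g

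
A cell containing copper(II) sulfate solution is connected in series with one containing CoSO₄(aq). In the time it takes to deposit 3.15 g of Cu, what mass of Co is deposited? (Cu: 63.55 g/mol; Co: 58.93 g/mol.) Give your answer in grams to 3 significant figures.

n(Cu) = 3.15 / 63.55 = 0.04957 mol
Cu²⁺ + 2e⁻ → Cu, so n(e⁻) = 2 × 0.04957 = 0.09914 mol
The cells are in series, so the same charge (and hence the same n(e⁻) = 0.09914 mol) passes through both.
Co²⁺ + 2e⁻ → Co, so n(Co) = 0.09914 / 2 = 0.04957 mol
m(Co) = 0.04957 × 58.93 = 2.92 g

2.92 g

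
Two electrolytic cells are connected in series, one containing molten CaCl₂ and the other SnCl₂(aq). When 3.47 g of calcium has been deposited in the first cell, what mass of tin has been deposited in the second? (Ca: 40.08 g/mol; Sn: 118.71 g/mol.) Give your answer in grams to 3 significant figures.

n(Ca) = 3.47 / 40.08 = 0.08658 mol
Ca²⁺ + 2e⁻ → Ca, so n(e⁻) = 2 × 0.08658 = 0.1732 mol
Since the cells are in series, n(e⁻) in the Sn cell is also 0.1732 mol.
Sn²⁺ + 2e⁻ → Sn, so n(Sn) = 0.1732 / 2 = 0.08660 mol
m(Sn) = 0.08660 × 118.71 = 10.3 g

10.3 g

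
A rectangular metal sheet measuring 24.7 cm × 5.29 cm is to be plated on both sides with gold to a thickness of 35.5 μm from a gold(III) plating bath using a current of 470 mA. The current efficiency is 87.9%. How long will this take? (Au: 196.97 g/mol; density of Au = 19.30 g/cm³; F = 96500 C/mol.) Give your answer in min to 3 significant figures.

1060 min

Plated area = 2 × 24.7 × 5.29 = 261.3 cm²
Volume = 261.3 × 35.5×10⁻⁴ cm = 0.9276 cm³
m(Au) = 0.9276 × 19.30 = 17.90 g
n(Au) = 17.90 / 196.97 = 0.09088 mol; n(e⁻) = 3 × 0.09088 = 0.2726 mol
Q = 0.2726 × 96500 / 0.879 = 29930 C
t = 29930 / 0.470 = 63680 s = 1060 min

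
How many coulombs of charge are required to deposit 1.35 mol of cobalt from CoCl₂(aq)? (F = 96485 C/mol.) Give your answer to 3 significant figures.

Co²⁺ + 2e⁻ → Co, so n(e⁻) = 2 × 1.35 = 2.700 mol
Q = 2.700 × 96485 = 2.605×10^5 C

2.61×10^5 C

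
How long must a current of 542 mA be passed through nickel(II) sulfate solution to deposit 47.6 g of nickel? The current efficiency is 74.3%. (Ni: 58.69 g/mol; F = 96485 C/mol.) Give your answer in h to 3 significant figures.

n(Ni) = 47.6 / 58.69 = 0.8110 mol
Ni²⁺ + 2e⁻ → Ni, so n(e⁻) = 2 × 0.8110 = 1.622 mol
Q = 1.622 × 96485 / 0.743 = 2.106×10^5 C
t = Q / I = 2.106×10^5 / 0.542 = 3.886×10^5 s = 108 h

108 h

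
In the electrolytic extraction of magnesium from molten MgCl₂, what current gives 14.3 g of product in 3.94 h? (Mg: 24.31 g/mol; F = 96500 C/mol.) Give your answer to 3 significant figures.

n(Mg) = 14.3 / 24.31 = 0.5882 mol
Mg²⁺ + 2e⁻ → Mg, so n(e⁻) = 2 × 0.5882 = 1.176 mol
Q = 1.176 × 96500 = 1.135×10^5 C
I = Q / t = 1.135×10^5 / 14184 s = 8.00 A

8.00 A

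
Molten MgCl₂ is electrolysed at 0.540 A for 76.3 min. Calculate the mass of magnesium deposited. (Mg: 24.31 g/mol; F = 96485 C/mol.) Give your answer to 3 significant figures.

0.311 g

Charge passed = 0.540 × 4578 = 2472 C
n(e⁻) = Q/F = 2472/96485 = 0.02562 mol
Mg²⁺ + 2e⁻ → Mg, so n(Mg) = 0.02562 / 2 = 0.01281 mol
m = 0.01281 × 24.31 = 0.311 g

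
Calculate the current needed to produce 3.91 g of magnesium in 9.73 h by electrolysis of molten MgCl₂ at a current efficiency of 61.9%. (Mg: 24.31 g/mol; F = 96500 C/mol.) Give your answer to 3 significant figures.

1.43 A

n(Mg) = 3.91 / 24.31 = 0.1608 mol
Mg²⁺ + 2e⁻ → Mg, so n(e⁻) = 2 × 0.1608 = 0.3216 mol
Q = 0.3216 × 96500 / 0.619 = 50140 C
I = Q / t = 50140 / 35028 s = 1.43 A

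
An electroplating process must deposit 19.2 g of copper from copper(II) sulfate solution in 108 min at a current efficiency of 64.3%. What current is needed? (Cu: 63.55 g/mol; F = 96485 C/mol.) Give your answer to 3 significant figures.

14.0 A

n(Cu) = 19.2 / 63.55 = 0.3021 mol
Cu²⁺ + 2e⁻ → Cu, so n(e⁻) = 2 × 0.3021 = 0.6042 mol
Q = 0.6042 × 96485 / 0.643 = 90660 C
I = Q / t = 90660 / 6480 s = 14.0 A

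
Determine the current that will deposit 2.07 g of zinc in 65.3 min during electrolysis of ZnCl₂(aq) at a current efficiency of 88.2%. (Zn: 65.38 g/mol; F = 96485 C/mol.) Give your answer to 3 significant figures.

1.77 A

n(Zn) = 2.07 / 65.38 = 0.03166 mol
Zn²⁺ + 2e⁻ → Zn, so n(e⁻) = 2 × 0.03166 = 0.06332 mol
Q = 0.06332 × 96485 / 0.882 = 6927 C
I = Q / t = 6927 / 3918 s = 1.77 A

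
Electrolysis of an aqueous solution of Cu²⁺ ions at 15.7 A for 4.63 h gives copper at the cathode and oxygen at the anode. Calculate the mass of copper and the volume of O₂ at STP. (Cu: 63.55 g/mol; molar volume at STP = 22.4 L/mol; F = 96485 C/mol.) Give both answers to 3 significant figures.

Q = 15.7 × 16668 = 2.617×10^5 C; n(e⁻) = 2.617×10^5 / 96485 = 2.712 mol
Cathode: Cu²⁺ + 2e⁻ → Cu → n(Cu) = 2.712/2 = 1.356 mol → 86.2 g
Anode: 2H₂O → O₂ + 4H⁺ + 4e⁻ → n(O₂) = 2.712/4 = 0.6780 mol → 15.2 L

86.2 g Cu; 15.2 L O₂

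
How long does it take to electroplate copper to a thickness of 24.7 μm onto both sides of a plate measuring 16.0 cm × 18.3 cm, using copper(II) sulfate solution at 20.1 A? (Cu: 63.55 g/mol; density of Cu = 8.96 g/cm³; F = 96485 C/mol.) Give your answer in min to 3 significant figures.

Plated area = 2 × 16.0 × 18.3 = 585.6 cm²
Volume = 585.6 × 24.7×10⁻⁴ cm = 1.446 cm³
m(Cu) = 1.446 × 8.96 = 12.96 g
n(Cu) = 12.96 / 63.55 = 0.2039 mol; n(e⁻) = 2 × 0.2039 = 0.4078 mol
Q = 0.4078 × 96485 = 39350 C
t = 39350 / 20.1 = 1958 s = 32.6 min

32.6 min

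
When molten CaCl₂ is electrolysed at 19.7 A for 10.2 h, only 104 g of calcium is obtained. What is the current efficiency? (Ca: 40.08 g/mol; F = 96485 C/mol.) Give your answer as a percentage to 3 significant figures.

Q = 19.7 × 36720 = 7.234×10^5 C
n(e⁻) = 7.234×10^5 / 96485 = 7.498 mol
Ca²⁺ + 2e⁻ → Ca, so theoretical n(Ca) = 3.749 mol → 150.3 g
Efficiency = 104 / 150.3 = 0.6919 = 69.2%

69.2%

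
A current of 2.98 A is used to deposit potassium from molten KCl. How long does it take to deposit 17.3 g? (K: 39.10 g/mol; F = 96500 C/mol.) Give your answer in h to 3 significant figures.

3.98 h

n(K) = 17.3 / 39.10 = 0.4425 mol
K⁺ + e⁻ → K, so n(e⁻) = 0.4425 mol
Q = 0.4425 × 96500 = 42700 C
t = Q / I = 42700 / 2.98 = 14330 s = 3.98 h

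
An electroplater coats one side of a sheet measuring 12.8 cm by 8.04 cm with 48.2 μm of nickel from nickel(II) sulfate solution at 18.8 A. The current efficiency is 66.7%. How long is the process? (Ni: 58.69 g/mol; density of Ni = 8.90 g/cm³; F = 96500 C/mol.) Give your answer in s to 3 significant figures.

Plated area = 12.8 × 8.04 = 102.9 cm²
Volume = 102.9 × 48.2×10⁻⁴ cm = 0.4960 cm³
m(Ni) = 0.4960 × 8.90 = 4.414 g
n(Ni) = 4.414 / 58.69 = 0.07521 mol; n(e⁻) = 2 × 0.07521 = 0.1504 mol
Q = 0.1504 × 96500 / 0.667 = 21760 C
t = 21760 / 18.8 = 1157 s

1160 s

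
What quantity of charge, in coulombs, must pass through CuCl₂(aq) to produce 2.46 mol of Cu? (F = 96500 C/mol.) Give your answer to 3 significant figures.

4.75×10^5 C

Cu²⁺ + 2e⁻ → Cu, so n(e⁻) = 2 × 2.46 = 4.920 mol
Q = 4.920 × 96500 = 4.748×10^5 C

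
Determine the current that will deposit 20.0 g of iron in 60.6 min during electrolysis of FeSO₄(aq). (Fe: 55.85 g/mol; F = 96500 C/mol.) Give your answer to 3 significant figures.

19.0 A

n(Fe) = 20.0 / 55.85 = 0.3581 mol
Fe²⁺ + 2e⁻ → Fe, so n(e⁻) = 2 × 0.3581 = 0.7162 mol
Q = 0.7162 × 96500 = 69110 C
I = Q / t = 69110 / 3636 s = 19.0 A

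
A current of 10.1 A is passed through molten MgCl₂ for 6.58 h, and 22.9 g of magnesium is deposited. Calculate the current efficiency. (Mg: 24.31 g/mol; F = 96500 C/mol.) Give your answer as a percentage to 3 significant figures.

76.0%

Q = 10.1 × 23688 = 2.392×10^5 C
n(e⁻) = 2.392×10^5 / 96500 = 2.479 mol
Mg²⁺ + 2e⁻ → Mg, so theoretical n(Mg) = 1.240 mol → 30.14 g
Efficiency = 22.9 / 30.14 = 0.7598 = 76.0%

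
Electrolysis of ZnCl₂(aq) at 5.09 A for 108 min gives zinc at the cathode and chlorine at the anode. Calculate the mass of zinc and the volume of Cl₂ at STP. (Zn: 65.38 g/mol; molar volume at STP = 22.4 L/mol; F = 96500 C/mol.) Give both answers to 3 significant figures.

Q = 5.09 × 6480 = 32980 C; n(e⁻) = 32980 / 96500 = 0.3418 mol
Cathode: Zn²⁺ + 2e⁻ → Zn → n(Zn) = 0.3418/2 = 0.1709 mol → 11.2 g
Anode: 2Cl⁻ → Cl₂ + 2e⁻ → n(Cl₂) = 0.3418/2 = 0.1709 mol → 3.83 L

11.2 g Zn; 3.83 L Cl₂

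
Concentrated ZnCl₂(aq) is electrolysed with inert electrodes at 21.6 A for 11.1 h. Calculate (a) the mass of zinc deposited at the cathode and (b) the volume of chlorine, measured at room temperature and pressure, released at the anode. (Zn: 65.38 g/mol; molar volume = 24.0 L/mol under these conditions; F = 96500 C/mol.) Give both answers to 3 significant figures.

292 g Zn; 107 L Cl₂

Q = 21.6 × 39960 = 8.631×10^5 C; n(e⁻) = 8.631×10^5 / 96500 = 8.944 mol
Cathode: Zn²⁺ + 2e⁻ → Zn → n(Zn) = 8.944/2 = 4.472 mol → 292 g
Anode: 2Cl⁻ → Cl₂ + 2e⁻ → n(Cl₂) = 8.944/2 = 4.472 mol → 107 L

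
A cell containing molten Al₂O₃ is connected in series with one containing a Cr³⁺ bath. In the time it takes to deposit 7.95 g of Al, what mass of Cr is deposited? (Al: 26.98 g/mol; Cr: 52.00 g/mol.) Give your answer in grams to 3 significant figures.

15.3 g

n(Al) = 7.95 / 26.98 = 0.2947 mol
Al³⁺ + 3e⁻ → Al, so n(e⁻) = 3 × 0.2947 = 0.8841 mol
The cells are in series, so the same charge (and hence the same n(e⁻) = 0.8841 mol) passes through both.
Cr³⁺ + 3e⁻ → Cr, so n(Cr) = 0.8841 / 3 = 0.2947 mol
m(Cr) = 0.2947 × 52.00 = 15.3 g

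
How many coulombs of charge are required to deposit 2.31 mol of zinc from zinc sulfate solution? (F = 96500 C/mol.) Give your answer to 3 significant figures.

Zn²⁺ + 2e⁻ → Zn, so n(e⁻) = 2 × 2.31 = 4.620 mol
Q = 4.620 × 96500 = 4.458×10^5 C

4.46×10^5 C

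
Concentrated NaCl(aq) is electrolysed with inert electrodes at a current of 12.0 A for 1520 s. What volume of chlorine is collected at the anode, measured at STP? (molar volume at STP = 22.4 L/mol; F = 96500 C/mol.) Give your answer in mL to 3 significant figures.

2120 mL

Q = It = 12.0 × 1520 = 18240 C
n(e⁻) = 18240 / 96500 = 0.1890 mol
2Cl⁻ → Cl₂ + 2e⁻, so n(Cl₂) = 0.1890 / 2 = 0.09450 mol
V = 0.09450 × 22.4 = 2.117 L
= 2120 mL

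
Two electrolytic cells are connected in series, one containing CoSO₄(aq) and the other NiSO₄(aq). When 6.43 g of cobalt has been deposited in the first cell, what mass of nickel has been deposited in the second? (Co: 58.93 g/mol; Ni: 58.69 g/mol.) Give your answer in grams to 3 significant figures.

6.40 g

n(Co) = 6.43 / 58.93 = 0.1091 mol
Co²⁺ + 2e⁻ → Co, so n(e⁻) = 2 × 0.1091 = 0.2182 mol
In series, the same 0.2182 mol of electrons flows through the second cell.
Ni²⁺ + 2e⁻ → Ni, so n(Ni) = 0.2182 / 2 = 0.1091 mol
m(Ni) = 0.1091 × 58.69 = 6.40 g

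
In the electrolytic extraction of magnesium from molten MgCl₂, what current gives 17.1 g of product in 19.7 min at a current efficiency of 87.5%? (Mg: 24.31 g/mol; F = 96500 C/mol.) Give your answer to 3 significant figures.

131 A

n(Mg) = 17.1 / 24.31 = 0.7034 mol
Mg²⁺ + 2e⁻ → Mg, so n(e⁻) = 2 × 0.7034 = 1.407 mol
Q = 1.407 × 96500 / 0.875 = 1.552×10^5 C
I = Q / t = 1.552×10^5 / 1182 s = 131 A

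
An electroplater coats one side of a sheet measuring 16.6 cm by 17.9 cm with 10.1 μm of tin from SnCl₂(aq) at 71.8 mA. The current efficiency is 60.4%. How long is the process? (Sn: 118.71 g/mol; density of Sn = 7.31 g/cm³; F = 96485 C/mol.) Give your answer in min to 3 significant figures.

1370 min

Plated area = 16.6 × 17.9 = 297.1 cm²
Volume = 297.1 × 10.1×10⁻⁴ cm = 0.3001 cm³
m(Sn) = 0.3001 × 7.31 = 2.194 g
n(Sn) = 2.194 / 118.71 = 0.01848 mol; n(e⁻) = 2 × 0.01848 = 0.03696 mol
Q = 0.03696 × 96485 / 0.604 = 5904 C
t = 5904 / 0.0718 = 82230 s = 1370 min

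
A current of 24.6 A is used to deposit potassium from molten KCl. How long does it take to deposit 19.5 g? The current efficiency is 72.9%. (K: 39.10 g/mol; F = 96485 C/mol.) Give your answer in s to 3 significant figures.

n(K) = 19.5 / 39.10 = 0.4987 mol
K⁺ + e⁻ → K, so n(e⁻) = 0.4987 mol
Q = 0.4987 × 96485 / 0.729 = 66000 C
t = Q / I = 66000 / 24.6 = 2683 s

2680 s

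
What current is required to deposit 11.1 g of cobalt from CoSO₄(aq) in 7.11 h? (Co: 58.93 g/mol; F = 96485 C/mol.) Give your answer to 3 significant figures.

n(Co) = 11.1 / 58.93 = 0.1884 mol
Co²⁺ + 2e⁻ → Co, so n(e⁻) = 2 × 0.1884 = 0.3768 mol
Q = 0.3768 × 96485 = 36360 C
I = Q / t = 36360 / 25596 s = 1.42 A

1.42 A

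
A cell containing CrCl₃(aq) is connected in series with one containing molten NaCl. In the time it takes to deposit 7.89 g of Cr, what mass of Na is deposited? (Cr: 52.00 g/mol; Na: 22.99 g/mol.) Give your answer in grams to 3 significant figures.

n(Cr) = 7.89 / 52.00 = 0.1517 mol
Cr³⁺ + 3e⁻ → Cr, so n(e⁻) = 3 × 0.1517 = 0.4551 mol
The cells are in series, so the same charge (and hence the same n(e⁻) = 0.4551 mol) passes through both.
Na⁺ + e⁻ → Na, so n(Na) = 0.4551 mol
m(Na) = 0.4551 × 22.99 = 10.5 g

10.5 g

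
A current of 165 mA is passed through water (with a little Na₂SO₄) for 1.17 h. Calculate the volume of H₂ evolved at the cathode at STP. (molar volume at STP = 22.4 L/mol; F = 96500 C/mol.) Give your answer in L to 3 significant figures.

0.0807 L

Charge passed = 0.165 × 4212 = 695.0 C
Moles of electrons = 695.0 / 96500 = 0.007202 mol
2H⁺ + 2e⁻ → H₂, so n(H₂) = 0.007202 / 2 = 0.003601 mol
V = 0.003601 × 22.4 = 0.08066 L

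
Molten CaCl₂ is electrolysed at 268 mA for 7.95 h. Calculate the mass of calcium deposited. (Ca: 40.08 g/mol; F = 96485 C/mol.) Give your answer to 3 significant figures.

1.59 g

Q = 0.268 A × 28620 s = 7670 C
n(e⁻) = 7670 / 96485 = 0.07949 mol
Ca²⁺ + 2e⁻ → Ca, so n(Ca) = 0.07949 / 2 = 0.03975 mol
m = 0.03975 × 40.08 = 1.59 g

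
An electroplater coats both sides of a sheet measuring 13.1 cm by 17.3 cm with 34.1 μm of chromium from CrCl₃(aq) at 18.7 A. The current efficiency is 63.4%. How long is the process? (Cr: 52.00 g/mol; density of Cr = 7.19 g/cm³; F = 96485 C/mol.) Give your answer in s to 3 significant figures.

Plated area = 2 × 13.1 × 17.3 = 453.3 cm²
Volume = 453.3 × 34.1×10⁻⁴ cm = 1.546 cm³
m(Cr) = 1.546 × 7.19 = 11.12 g
n(Cr) = 11.12 / 52.00 = 0.2138 mol; n(e⁻) = 3 × 0.2138 = 0.6414 mol
Q = 0.6414 × 96485 / 0.634 = 97610 C
t = 97610 / 18.7 = 5220 s

5220 s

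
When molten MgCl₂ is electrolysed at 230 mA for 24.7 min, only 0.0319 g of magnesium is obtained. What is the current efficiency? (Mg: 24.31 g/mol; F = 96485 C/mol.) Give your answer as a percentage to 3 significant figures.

Q = 0.230 × 1482 = 340.9 C
n(e⁻) = 340.9 / 96485 = 0.003533 mol
Mg²⁺ + 2e⁻ → Mg, so theoretical n(Mg) = 0.001767 mol → 0.04296 g
Efficiency = 0.0319 / 0.04296 = 0.7426 = 74.3%

74.3%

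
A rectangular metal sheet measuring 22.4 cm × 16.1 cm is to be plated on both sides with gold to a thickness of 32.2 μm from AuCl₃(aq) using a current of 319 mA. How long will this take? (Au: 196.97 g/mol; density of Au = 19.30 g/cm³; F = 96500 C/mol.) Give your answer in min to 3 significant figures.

3440 min

Plated area = 2 × 22.4 × 16.1 = 721.3 cm²
Volume = 721.3 × 32.2×10⁻⁴ cm = 2.323 cm³
m(Au) = 2.323 × 19.30 = 44.83 g
n(Au) = 44.83 / 196.97 = 0.2276 mol; n(e⁻) = 3 × 0.2276 = 0.6828 mol
Q = 0.6828 × 96500 = 65890 C
t = 65890 / 0.319 = 2.066×10^5 s = 3440 min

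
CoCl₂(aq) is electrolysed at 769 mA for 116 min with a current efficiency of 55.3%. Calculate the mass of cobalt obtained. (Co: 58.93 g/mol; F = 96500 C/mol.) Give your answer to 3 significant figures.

0.904 g

Q = 0.769 × 6960 = 5352 C
n(e⁻) = 5352 / 96500 = 0.05546 mol
Co²⁺ + 2e⁻ → Co, so theoretical m(Co) = 0.02773 × 58.93 = 1.634 g
Actual mass = 55.3% × 1.634 = 0.904 g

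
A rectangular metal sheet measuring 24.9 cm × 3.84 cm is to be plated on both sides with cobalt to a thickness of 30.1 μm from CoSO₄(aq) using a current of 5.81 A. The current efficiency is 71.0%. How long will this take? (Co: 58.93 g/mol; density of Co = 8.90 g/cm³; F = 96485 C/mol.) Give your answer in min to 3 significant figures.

Plated area = 2 × 24.9 × 3.84 = 191.2 cm²
Volume = 191.2 × 30.1×10⁻⁴ cm = 0.5755 cm³
m(Co) = 0.5755 × 8.90 = 5.122 g
n(Co) = 5.122 / 58.93 = 0.08692 mol; n(e⁻) = 2 × 0.08692 = 0.1738 mol
Q = 0.1738 × 96485 / 0.710 = 23620 C
t = 23620 / 5.81 = 4065 s = 67.8 min

67.8 min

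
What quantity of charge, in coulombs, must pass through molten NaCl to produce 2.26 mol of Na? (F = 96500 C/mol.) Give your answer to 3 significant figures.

2.18×10^5 C

Na⁺ + e⁻ → Na, so n(e⁻) = 1 × 2.26 = 2.260 mol
Q = 2.260 × 96500 = 2.181×10^5 C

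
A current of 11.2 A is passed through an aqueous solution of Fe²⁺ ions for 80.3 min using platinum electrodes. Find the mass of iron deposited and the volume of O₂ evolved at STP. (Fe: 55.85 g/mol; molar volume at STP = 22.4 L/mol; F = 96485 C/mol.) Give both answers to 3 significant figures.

Q = 11.2 × 4818 = 53960 C; n(e⁻) = 53960 / 96485 = 0.5593 mol
Cathode: Fe²⁺ + 2e⁻ → Fe → n(Fe) = 0.5593/2 = 0.2797 mol → 15.6 g
Anode: 2H₂O → O₂ + 4H⁺ + 4e⁻ → n(O₂) = 0.5593/4 = 0.1398 mol → 3.13 L

15.6 g Fe; 3.13 L O₂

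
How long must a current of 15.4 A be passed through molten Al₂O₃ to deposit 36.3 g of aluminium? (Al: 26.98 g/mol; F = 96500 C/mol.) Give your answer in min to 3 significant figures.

422 min

n(Al) = 36.3 / 26.98 = 1.345 mol
Al³⁺ + 3e⁻ → Al, so n(e⁻) = 3 × 1.345 = 4.035 mol
Q = 4.035 × 96500 = 3.894×10^5 C
t = Q / I = 3.894×10^5 / 15.4 = 25290 s = 422 min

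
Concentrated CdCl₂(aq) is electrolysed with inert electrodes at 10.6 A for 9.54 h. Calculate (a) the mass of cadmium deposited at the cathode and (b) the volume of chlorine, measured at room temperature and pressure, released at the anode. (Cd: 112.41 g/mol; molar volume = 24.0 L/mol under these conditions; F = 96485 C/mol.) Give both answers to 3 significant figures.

212 g Cd; 45.3 L Cl₂

Q = 10.6 × 34344 = 3.640×10^5 C; n(e⁻) = 3.640×10^5 / 96485 = 3.773 mol
Cathode: Cd²⁺ + 2e⁻ → Cd → n(Cd) = 3.773/2 = 1.887 mol → 212 g
Anode: 2Cl⁻ → Cl₂ + 2e⁻ → n(Cl₂) = 3.773/2 = 1.887 mol → 45.3 L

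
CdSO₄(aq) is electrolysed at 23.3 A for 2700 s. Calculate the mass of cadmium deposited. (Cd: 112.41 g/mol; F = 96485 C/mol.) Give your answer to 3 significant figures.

Q = It = 23.3 × 2700 = 62910 C
n(e⁻) = 62910 / 96485 = 0.6520 mol
Cd²⁺ + 2e⁻ → Cd, so n(Cd) = 0.6520 / 2 = 0.3260 mol
m = 0.3260 × 112.41 = 36.6 g

36.6 g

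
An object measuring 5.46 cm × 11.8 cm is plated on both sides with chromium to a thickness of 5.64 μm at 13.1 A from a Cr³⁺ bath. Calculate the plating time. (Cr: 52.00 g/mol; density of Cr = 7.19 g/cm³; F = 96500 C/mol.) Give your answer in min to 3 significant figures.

Plated area = 2 × 5.46 × 11.8 = 128.9 cm²
Volume = 128.9 × 5.64×10⁻⁴ cm = 0.07270 cm³
m(Cr) = 0.07270 × 7.19 = 0.5227 g
n(Cr) = 0.5227 / 52.00 = 0.01005 mol; n(e⁻) = 3 × 0.01005 = 0.03015 mol
Q = 0.03015 × 96500 = 2909 C
t = 2909 / 13.1 = 222.1 s = 3.70 min

3.70 min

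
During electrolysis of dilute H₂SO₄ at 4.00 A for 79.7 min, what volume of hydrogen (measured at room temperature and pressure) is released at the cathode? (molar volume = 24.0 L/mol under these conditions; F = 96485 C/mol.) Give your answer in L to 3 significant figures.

2.38 L

Q = It = 4.00 × 4782 = 19130 C
n(e⁻) = 19130 / 96485 = 0.1983 mol
2H⁺ + 2e⁻ → H₂, so n(H₂) = 0.1983 / 2 = 0.09915 mol
V = 0.09915 × 24.0 = 2.380 L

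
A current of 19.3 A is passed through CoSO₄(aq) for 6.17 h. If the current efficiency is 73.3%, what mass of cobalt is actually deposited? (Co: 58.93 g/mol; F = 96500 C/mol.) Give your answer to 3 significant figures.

95.9 g

Q = 19.3 × 22212 = 4.287×10^5 C
n(e⁻) = 4.287×10^5 / 96500 = 4.442 mol
Co²⁺ + 2e⁻ → Co, so theoretical m(Co) = 2.221 × 58.93 = 130.9 g
Actual mass = 73.3% × 130.9 = 95.9 g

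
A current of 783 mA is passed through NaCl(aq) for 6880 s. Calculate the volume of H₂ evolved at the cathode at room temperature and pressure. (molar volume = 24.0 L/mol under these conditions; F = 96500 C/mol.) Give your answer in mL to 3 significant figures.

670 mL

Charge passed = 0.783 × 6880 = 5387 C
Moles of electrons = 5387 / 96500 = 0.05582 mol
2H⁺ + 2e⁻ → H₂, so n(H₂) = 0.05582 / 2 = 0.02791 mol
V = 0.02791 × 24.0 = 0.6698 L
= 670 mL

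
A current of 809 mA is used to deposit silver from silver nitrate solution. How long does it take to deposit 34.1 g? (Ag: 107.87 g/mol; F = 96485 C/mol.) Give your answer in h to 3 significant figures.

n(Ag) = 34.1 / 107.87 = 0.3161 mol
Ag⁺ + e⁻ → Ag, so n(e⁻) = 0.3161 mol
Q = 0.3161 × 96485 = 30500 C
t = Q / I = 30500 / 0.809 = 37700 s = 10.5 h

10.5 h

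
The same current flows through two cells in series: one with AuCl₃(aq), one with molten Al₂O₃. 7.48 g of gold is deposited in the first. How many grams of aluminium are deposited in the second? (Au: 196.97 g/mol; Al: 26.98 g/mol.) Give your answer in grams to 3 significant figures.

n(Au) = 7.48 / 196.97 = 0.03798 mol
Au³⁺ + 3e⁻ → Au, so n(e⁻) = 3 × 0.03798 = 0.1139 mol
Same current for the same time ⇒ same n(e⁻) = 0.1139 mol in both cells.
Al³⁺ + 3e⁻ → Al, so n(Al) = 0.1139 / 3 = 0.03797 mol
m(Al) = 0.03797 × 26.98 = 1.02 g

1.02 g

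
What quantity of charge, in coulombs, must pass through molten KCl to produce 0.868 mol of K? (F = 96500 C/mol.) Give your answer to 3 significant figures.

K⁺ + e⁻ → K, so n(e⁻) = 1 × 0.868 = 0.8680 mol
Q = 0.8680 × 96500 = 83760 C

83800 C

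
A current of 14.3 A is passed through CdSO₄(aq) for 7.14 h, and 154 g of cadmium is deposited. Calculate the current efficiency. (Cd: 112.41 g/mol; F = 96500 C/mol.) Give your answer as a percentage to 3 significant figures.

71.9%

Q = 14.3 × 25704 = 3.676×10^5 C
n(e⁻) = 3.676×10^5 / 96500 = 3.809 mol
Cd²⁺ + 2e⁻ → Cd, so theoretical n(Cd) = 1.905 mol → 214.1 g
Efficiency = 154 / 214.1 = 0.7193 = 71.9%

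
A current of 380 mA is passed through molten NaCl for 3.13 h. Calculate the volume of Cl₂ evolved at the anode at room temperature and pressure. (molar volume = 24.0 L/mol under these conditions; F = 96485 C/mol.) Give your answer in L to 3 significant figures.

0.533 L

Q = 0.380 A × 11268 s = 4282 C
n(e⁻) = Q/F = 4282/96485 = 0.04438 mol
2Cl⁻ → Cl₂ + 2e⁻, so n(Cl₂) = 0.04438 / 2 = 0.02219 mol
V = 0.02219 × 24.0 = 0.5326 L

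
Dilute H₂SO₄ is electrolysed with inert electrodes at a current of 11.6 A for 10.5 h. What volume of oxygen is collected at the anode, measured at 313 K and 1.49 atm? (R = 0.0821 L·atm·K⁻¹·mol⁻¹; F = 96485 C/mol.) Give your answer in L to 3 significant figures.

Q = 11.6 A × 37800 s = 4.385×10^5 C
n(e⁻) = 4.385×10^5 / 96485 = 4.545 mol
2H₂O → O₂ + 4H⁺ + 4e⁻, so n(O₂) = 4.545 / 4 = 1.136 mol
V = nRT/P = 1.136 × 0.0821 × 313 / 1.49 = 19.59 L

19.6 L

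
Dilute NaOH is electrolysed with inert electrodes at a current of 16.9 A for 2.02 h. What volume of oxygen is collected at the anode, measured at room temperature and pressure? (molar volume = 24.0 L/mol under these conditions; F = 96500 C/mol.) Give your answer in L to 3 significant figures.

Q = 16.9 A × 7272 s = 1.229×10^5 C
n(e⁻) = 1.229×10^5 / 96500 = 1.274 mol
2H₂O → O₂ + 4H⁺ + 4e⁻, so n(O₂) = 1.274 / 4 = 0.3185 mol
V = 0.3185 × 24.0 = 7.644 L

7.64 L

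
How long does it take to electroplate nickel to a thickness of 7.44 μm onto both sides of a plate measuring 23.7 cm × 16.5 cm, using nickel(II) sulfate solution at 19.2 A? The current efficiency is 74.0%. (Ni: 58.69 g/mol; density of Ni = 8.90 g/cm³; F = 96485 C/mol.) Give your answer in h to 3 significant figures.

Plated area = 2 × 23.7 × 16.5 = 782.1 cm²
Volume = 782.1 × 7.44×10⁻⁴ cm = 0.5819 cm³
m(Ni) = 0.5819 × 8.90 = 5.179 g
n(Ni) = 5.179 / 58.69 = 0.08824 mol; n(e⁻) = 2 × 0.08824 = 0.1765 mol
Q = 0.1765 × 96485 / 0.740 = 23010 C
t = 23010 / 19.2 = 1198 s = 0.333 h

0.333 h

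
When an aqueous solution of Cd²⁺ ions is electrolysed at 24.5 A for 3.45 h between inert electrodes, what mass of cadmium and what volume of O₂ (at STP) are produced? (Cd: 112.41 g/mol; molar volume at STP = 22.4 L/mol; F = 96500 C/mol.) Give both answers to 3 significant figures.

Q = 24.5 × 12420 = 3.043×10^5 C; n(e⁻) = 3.043×10^5 / 96500 = 3.153 mol
Cathode: Cd²⁺ + 2e⁻ → Cd → n(Cd) = 3.153/2 = 1.577 mol → 177 g
Anode: 2H₂O → O₂ + 4H⁺ + 4e⁻ → n(O₂) = 3.153/4 = 0.7883 mol → 17.7 L

177 g Cd; 17.7 L O₂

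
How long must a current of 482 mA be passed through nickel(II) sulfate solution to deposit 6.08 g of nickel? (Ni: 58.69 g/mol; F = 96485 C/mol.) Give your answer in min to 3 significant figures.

n(Ni) = 6.08 / 58.69 = 0.1036 mol
Ni²⁺ + 2e⁻ → Ni, so n(e⁻) = 2 × 0.1036 = 0.2072 mol
Q = 0.2072 × 96485 = 19990 C
t = Q / I = 19990 / 0.482 = 41470 s = 691 min

691 min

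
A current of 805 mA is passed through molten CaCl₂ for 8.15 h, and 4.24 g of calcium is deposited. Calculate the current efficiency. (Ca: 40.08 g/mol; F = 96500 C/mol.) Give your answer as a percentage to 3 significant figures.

Q = 0.805 × 29340 = 23620 C
n(e⁻) = 23620 / 96500 = 0.2448 mol
Ca²⁺ + 2e⁻ → Ca, so theoretical n(Ca) = 0.1224 mol → 4.906 g
Efficiency = 4.24 / 4.906 = 0.8642 = 86.4%

86.4%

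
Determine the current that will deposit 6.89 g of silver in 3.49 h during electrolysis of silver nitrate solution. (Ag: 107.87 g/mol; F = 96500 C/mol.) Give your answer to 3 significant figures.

0.491 A

n(Ag) = 6.89 / 107.87 = 0.06387 mol
Ag⁺ + e⁻ → Ag, so n(e⁻) = 0.06387 mol
Q = 0.06387 × 96500 = 6163 C
I = Q / t = 6163 / 12564 s = 0.491 A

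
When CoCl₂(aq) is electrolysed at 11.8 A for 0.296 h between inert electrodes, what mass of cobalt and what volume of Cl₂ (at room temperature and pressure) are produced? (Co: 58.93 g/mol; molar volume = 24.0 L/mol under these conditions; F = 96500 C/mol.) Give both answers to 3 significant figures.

Q = 11.8 × 1065.6 = 12570 C; n(e⁻) = 12570 / 96500 = 0.1303 mol
Cathode: Co²⁺ + 2e⁻ → Co → n(Co) = 0.1303/2 = 0.06515 mol → 3.84 g
Anode: 2Cl⁻ → Cl₂ + 2e⁻ → n(Cl₂) = 0.1303/2 = 0.06515 mol → 1.56 L

3.84 g Co; 1.56 L Cl₂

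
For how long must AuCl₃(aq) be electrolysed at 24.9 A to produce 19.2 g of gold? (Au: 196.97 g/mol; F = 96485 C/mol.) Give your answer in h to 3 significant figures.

0.315 h

n(Au) = 19.2 / 196.97 = 0.09748 mol
Au³⁺ + 3e⁻ → Au, so n(e⁻) = 3 × 0.09748 = 0.2924 mol
Q = 0.2924 × 96485 = 28210 C
t = Q / I = 28210 / 24.9 = 1133 s = 0.315 h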